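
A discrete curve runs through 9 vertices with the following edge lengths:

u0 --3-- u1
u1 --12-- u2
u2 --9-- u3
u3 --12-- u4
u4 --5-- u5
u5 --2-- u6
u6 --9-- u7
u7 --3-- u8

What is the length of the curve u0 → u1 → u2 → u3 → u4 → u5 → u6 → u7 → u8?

Arc length = 3 + 12 + 9 + 12 + 5 + 2 + 9 + 3 = 55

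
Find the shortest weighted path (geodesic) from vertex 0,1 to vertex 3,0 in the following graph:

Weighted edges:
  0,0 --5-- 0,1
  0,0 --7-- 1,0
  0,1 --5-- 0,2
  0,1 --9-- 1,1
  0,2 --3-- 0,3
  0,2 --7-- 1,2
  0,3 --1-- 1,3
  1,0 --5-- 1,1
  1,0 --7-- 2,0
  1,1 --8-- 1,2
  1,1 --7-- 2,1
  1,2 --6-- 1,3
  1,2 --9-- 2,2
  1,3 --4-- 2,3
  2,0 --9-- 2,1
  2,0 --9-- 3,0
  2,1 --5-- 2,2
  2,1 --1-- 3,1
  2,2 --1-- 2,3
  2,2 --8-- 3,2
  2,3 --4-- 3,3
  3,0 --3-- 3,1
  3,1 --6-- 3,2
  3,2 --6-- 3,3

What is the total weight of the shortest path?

Shortest path: 0,1 → 1,1 → 2,1 → 3,1 → 3,0, total weight = 20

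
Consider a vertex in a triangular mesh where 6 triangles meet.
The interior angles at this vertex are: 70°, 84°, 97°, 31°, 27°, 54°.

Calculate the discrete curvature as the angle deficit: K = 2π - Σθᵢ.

Sum of angles = 363°. K = 360° - 363° = -3° = -π/60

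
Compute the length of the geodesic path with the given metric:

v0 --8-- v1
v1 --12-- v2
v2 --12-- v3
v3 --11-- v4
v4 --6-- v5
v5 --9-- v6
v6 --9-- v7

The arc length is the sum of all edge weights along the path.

Arc length = 8 + 12 + 12 + 11 + 6 + 9 + 9 = 67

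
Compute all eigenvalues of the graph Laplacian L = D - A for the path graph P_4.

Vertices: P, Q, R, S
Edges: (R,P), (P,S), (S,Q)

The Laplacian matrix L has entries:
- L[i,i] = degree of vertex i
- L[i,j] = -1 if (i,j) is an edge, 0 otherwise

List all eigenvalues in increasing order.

The path graph P_n has Laplacian eigenvalues λ_k = 2 − 2cos(kπ/n), k = 0, 1, …, n−1. Here n = 4:
k=0: 2 − 2cos(0) = 0.0; k=1: 2 − 2cos(π/4) = 0.5858; k=2: 2 − 2cos(π/2) = 2.0; k=3: 2 − 2cos(3π/4) = 3.4142.
Laplacian eigenvalues (increasing order): [0.0, 0.5858, 2.0, 3.4142]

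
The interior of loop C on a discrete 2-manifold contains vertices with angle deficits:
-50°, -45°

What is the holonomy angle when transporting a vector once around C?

Holonomy = total enclosed curvature = (-50°) + (-45°) = -95°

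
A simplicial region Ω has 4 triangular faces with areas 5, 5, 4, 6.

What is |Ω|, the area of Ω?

5 + 5 + 4 + 6 = 20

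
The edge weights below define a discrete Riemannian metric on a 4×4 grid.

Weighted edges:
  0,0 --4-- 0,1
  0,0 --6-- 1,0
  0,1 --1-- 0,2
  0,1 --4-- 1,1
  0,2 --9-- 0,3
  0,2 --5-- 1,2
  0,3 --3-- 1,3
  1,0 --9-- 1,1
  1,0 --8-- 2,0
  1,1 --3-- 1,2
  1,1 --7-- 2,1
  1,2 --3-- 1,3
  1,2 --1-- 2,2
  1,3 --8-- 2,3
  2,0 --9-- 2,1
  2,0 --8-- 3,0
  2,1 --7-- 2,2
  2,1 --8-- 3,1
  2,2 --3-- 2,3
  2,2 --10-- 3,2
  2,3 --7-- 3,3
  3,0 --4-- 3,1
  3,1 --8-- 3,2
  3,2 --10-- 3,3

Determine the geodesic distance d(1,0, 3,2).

Shortest path: 1,0 → 1,1 → 1,2 → 2,2 → 3,2, total weight = 23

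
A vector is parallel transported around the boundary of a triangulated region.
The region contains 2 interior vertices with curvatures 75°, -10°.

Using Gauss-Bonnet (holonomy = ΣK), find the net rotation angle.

Holonomy = total enclosed curvature = 75° + (-10°) = 65°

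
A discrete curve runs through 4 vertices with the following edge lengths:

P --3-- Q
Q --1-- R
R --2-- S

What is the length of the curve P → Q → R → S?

Arc length = 3 + 1 + 2 = 6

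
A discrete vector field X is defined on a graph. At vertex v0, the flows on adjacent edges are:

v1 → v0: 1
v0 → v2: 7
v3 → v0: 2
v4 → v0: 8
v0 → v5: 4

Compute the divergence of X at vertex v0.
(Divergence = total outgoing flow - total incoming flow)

Divergence = sum of outgoing flows = (-1) + 7 + (-2) + (-8) + 4 = 0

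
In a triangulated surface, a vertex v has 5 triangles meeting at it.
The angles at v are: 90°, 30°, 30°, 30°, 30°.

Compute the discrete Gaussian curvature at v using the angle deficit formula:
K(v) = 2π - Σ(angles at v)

Sum of angles = 210°. K = 360° - 210° = 150°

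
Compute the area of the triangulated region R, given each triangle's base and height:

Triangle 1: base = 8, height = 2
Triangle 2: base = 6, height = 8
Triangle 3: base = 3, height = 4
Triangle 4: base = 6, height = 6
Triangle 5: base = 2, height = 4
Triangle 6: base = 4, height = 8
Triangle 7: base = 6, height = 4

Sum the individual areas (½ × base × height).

(1/2)×8×2 + (1/2)×6×8 + (1/2)×3×4 + (1/2)×6×6 + (1/2)×2×4 + (1/2)×4×8 + (1/2)×6×4 = 88.0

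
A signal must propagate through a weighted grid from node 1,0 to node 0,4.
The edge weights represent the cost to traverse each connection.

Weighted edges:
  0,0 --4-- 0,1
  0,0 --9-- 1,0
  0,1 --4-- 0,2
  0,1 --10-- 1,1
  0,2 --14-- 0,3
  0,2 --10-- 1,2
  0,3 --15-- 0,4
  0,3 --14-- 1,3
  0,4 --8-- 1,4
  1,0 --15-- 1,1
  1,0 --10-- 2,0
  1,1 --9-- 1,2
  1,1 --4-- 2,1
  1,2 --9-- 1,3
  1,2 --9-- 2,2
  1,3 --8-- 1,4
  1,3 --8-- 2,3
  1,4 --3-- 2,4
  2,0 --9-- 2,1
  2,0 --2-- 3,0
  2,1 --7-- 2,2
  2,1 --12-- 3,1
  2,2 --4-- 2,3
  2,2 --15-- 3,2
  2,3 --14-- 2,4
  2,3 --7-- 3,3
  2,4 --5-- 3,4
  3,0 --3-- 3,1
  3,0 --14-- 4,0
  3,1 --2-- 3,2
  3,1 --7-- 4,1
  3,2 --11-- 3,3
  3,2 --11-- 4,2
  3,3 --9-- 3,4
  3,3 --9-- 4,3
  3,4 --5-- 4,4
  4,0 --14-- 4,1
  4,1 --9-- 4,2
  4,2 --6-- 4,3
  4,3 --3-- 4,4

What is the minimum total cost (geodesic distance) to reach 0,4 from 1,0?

Shortest path: 1,0 → 0,0 → 0,1 → 0,2 → 0,3 → 0,4, total weight = 46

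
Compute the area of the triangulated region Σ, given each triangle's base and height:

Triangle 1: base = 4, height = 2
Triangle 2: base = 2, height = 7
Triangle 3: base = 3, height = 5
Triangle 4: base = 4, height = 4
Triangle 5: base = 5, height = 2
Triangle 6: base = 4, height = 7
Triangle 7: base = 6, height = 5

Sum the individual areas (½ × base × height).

(1/2)×4×2 + (1/2)×2×7 + (1/2)×3×5 + (1/2)×4×4 + (1/2)×5×2 + (1/2)×4×7 + (1/2)×6×5 = 60.5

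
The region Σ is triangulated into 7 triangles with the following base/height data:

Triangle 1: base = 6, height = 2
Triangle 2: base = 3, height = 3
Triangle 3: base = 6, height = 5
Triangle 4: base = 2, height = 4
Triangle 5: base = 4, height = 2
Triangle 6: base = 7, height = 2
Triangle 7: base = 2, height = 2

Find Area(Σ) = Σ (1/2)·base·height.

(1/2)×6×2 + (1/2)×3×3 + (1/2)×6×5 + (1/2)×2×4 + (1/2)×4×2 + (1/2)×7×2 + (1/2)×2×2 = 42.5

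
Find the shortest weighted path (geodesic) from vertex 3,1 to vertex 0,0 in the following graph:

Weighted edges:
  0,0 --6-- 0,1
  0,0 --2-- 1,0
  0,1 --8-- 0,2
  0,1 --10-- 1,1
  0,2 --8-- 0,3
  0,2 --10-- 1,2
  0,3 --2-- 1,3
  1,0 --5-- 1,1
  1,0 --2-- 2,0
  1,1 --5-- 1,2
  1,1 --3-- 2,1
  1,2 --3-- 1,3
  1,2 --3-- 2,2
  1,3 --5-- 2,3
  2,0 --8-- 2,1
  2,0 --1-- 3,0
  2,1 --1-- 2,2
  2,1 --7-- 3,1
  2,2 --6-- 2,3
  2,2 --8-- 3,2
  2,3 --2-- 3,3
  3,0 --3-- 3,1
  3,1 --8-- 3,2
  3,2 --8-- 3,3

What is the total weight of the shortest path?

Shortest path: 3,1 → 3,0 → 2,0 → 1,0 → 0,0, total weight = 8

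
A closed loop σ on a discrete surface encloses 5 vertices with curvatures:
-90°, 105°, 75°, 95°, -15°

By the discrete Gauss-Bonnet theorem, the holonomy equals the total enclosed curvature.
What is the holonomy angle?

Holonomy = total enclosed curvature = (-90°) + 105° + 75° + 95° + (-15°) = 170°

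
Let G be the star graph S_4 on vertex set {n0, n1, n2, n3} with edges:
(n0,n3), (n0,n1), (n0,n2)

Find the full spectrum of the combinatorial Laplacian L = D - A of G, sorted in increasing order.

The star S_4 is the complete bipartite graph K_{1,3} (one hub of degree 3, 3 leaves of degree 1). The Laplacian spectrum of K_{p,q} is 0, p (multiplicity q−1), q (multiplicity p−1), p+q. With p = 1, q = 3: 0 once, 1 with multiplicity 2, and 4 once. (Check: trace L = sum of degrees = 6 = 2·1 + 4.)
Laplacian eigenvalues (increasing order): [0.0, 1.0, 1.0, 4.0]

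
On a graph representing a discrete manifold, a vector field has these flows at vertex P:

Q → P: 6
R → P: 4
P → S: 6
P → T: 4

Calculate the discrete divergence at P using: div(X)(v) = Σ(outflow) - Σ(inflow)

Divergence = sum of outgoing flows = (-6) + (-4) + 6 + 4 = 0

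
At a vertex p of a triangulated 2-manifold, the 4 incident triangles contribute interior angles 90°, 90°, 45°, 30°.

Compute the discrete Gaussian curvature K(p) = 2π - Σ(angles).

Sum of angles = 255°. K = 360° - 255° = 105°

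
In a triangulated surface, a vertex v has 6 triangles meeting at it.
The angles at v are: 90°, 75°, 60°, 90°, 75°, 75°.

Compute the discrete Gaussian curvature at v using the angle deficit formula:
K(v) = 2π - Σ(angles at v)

Sum of angles = 465°. K = 360° - 465° = -105°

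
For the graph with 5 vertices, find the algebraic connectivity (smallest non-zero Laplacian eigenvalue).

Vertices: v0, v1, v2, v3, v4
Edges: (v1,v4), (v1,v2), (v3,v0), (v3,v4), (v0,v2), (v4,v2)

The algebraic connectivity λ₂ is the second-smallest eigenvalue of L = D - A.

Degrees: deg(v0) = 2, deg(v1) = 2, deg(v2) = 3, deg(v3) = 2, deg(v4) = 3.
L = D − A with rows/columns ordered (v0, v1, v2, v3, v4):
  [ 2,  0, -1, -1,  0]
  [ 0,  2, -1,  0, -1]
  [-1, -1,  3,  0, -1]
  [-1,  0,  0,  2, -1]
  [ 0, -1, -1, -1,  3]
Characteristic polynomial: det(λI − L) = λ(λ² − 5λ + 5)(λ² − 7λ + 11).
Roots: λ = 0; (λ² − 5λ + 5) = 0 ⇒ λ = (5 ± √5)/2 ≈ 1.382, 3.618; (λ² − 7λ + 11) = 0 ⇒ λ = (7 ± √5)/2 ≈ 2.382, 4.618.
(Check: the roots sum (with multiplicity) to 12, matching trace L = Σdeg = 2·6 = 12.)
Laplacian eigenvalues: [0.0, 1.382, 2.382, 3.618, 4.618]. Algebraic connectivity (smallest non-zero eigenvalue) = 1.382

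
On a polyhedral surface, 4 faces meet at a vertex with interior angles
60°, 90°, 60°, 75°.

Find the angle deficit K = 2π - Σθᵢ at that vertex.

Sum of angles = 285°. K = 360° - 285° = 75°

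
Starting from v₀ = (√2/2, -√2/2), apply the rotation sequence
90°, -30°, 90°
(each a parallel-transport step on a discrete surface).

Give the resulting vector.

Total rotation: 90° + (-30°) + 90° = 150°. Final vector: (-0.2588, 0.9659)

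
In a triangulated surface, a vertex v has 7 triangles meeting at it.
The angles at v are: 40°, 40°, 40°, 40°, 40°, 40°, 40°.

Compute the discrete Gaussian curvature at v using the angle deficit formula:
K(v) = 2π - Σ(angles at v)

Sum of angles = 280°. K = 360° - 280° = 80° = 4π/9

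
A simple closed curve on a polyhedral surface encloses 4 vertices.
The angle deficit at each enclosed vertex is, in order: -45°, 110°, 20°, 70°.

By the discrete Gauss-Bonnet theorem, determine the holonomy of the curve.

Holonomy = total enclosed curvature = (-45°) + 110° + 20° + 70° = 155°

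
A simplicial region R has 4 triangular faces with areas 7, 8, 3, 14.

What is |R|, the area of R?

7 + 8 + 3 + 14 = 32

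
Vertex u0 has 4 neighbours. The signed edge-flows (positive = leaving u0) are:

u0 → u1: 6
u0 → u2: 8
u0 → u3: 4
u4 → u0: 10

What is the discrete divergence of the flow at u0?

Divergence = sum of outgoing flows = 6 + 8 + 4 + (-10) = 8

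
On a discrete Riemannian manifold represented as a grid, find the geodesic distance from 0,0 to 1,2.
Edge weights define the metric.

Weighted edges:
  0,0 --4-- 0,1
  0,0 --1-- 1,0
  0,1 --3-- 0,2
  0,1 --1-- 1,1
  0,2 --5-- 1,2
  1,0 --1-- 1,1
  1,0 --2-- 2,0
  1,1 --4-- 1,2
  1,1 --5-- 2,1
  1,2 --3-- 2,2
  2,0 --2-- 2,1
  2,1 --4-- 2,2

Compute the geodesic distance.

Shortest path: 0,0 → 1,0 → 1,1 → 1,2, total weight = 6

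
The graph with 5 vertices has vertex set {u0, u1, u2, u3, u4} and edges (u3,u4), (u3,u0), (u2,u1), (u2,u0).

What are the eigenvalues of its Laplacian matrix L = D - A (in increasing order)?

Degrees: deg(u0) = 2, deg(u1) = 1, deg(u2) = 2, deg(u3) = 2, deg(u4) = 1.
L = D − A with rows/columns ordered (u0, u1, u2, u3, u4):
  [ 2,  0, -1, -1,  0]
  [ 0,  1, -1,  0,  0]
  [-1, -1,  2,  0,  0]
  [-1,  0,  0,  2, -1]
  [ 0,  0,  0, -1,  1]
Characteristic polynomial: det(λI − L) = λ(λ² − 3λ + 1)(λ² − 5λ + 5).
Roots: λ = 0; (λ² − 3λ + 1) = 0 ⇒ λ = (3 ± √5)/2 ≈ 0.382, 2.618; (λ² − 5λ + 5) = 0 ⇒ λ = (5 ± √5)/2 ≈ 1.382, 3.618.
(Check: the roots sum (with multiplicity) to 8, matching trace L = Σdeg = 2·4 = 8.)
Laplacian eigenvalues (increasing order): [0.0, 0.382, 1.382, 2.618, 3.618]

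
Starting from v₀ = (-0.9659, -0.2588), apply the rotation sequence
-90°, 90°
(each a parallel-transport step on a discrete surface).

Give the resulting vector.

Total rotation: (-90°) + 90° = 0°. Final vector: (-0.9659, -0.2588)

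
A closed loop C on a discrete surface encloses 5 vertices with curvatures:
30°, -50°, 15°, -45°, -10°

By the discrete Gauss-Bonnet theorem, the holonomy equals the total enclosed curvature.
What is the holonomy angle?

Holonomy = total enclosed curvature = 30° + (-50°) + 15° + (-45°) + (-10°) = -60°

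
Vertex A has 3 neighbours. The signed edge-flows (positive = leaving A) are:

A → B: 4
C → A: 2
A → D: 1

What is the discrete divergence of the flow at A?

Divergence = sum of outgoing flows = 4 + (-2) + 1 = 3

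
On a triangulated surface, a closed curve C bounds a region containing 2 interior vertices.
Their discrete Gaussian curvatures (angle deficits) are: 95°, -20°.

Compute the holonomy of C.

Holonomy = total enclosed curvature = 95° + (-20°) = 75°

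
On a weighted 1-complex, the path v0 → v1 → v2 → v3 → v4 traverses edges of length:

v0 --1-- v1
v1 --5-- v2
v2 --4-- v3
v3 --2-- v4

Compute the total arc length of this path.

Arc length = 1 + 5 + 4 + 2 = 12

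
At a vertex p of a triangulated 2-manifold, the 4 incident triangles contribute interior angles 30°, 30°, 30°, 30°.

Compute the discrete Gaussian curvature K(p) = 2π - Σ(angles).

Sum of angles = 120°. K = 360° - 120° = 240°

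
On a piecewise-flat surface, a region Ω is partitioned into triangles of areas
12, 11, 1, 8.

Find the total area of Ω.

12 + 11 + 1 + 8 = 32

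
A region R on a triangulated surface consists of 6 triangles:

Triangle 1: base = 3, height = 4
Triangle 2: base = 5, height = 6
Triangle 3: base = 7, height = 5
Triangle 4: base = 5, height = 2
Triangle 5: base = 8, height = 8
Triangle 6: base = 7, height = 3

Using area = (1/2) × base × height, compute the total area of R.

(1/2)×3×4 + (1/2)×5×6 + (1/2)×7×5 + (1/2)×5×2 + (1/2)×8×8 + (1/2)×7×3 = 86.0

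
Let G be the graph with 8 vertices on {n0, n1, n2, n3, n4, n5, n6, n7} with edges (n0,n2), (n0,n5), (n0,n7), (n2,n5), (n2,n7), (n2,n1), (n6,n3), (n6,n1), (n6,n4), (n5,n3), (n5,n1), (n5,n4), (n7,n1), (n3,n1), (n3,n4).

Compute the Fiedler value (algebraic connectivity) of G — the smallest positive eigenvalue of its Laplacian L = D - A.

Degrees: deg(n0) = 3, deg(n1) = 5, deg(n2) = 4, deg(n3) = 4, deg(n4) = 3, deg(n5) = 5, deg(n6) = 3, deg(n7) = 3.
L = D − A with rows/columns ordered (n0, n1, n2, n3, n4, n5, n6, n7):
  [ 3,  0, -1,  0,  0, -1,  0, -1]
  [ 0,  5, -1, -1,  0, -1, -1, -1]
  [-1, -1,  4,  0,  0, -1,  0, -1]
  [ 0, -1,  0,  4, -1, -1, -1,  0]
  [ 0,  0,  0, -1,  3, -1, -1,  0]
  [-1, -1, -1, -1, -1,  5,  0,  0]
  [ 0, -1,  0, -1, -1,  0,  3,  0]
  [-1, -1, -1,  0,  0,  0,  0,  3]
Characteristic polynomial: det(λI − L) = λ(λ² − 6λ + 6)(λ² − 10λ + 22)(λ − 4)²(λ − 6).
Roots: λ = 0; (λ² − 6λ + 6) = 0 ⇒ λ = 3 ± √3 ≈ 1.2679, 4.7321; (λ² − 10λ + 22) = 0 ⇒ λ = 5 ± √3 ≈ 3.2679, 6.7321; (λ − 4) = 0 ⇒ λ = 4 (multiplicity 2); (λ − 6) = 0 ⇒ λ = 6.
(Check: the roots sum (with multiplicity) to 30, matching trace L = Σdeg = 2·15 = 30.)
Laplacian eigenvalues: [0.0, 1.2679, 3.2679, 4.0, 4.0, 4.7321, 6.0, 6.7321]. Algebraic connectivity (smallest non-zero eigenvalue) = 1.2679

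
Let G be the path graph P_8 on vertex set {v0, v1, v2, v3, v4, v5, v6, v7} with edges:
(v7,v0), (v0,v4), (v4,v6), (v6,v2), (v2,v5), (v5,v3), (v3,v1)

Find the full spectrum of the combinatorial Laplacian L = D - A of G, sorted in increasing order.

The path graph P_n has Laplacian eigenvalues λ_k = 2 − 2cos(kπ/n), k = 0, 1, …, n−1. Here n = 8:
k=0: 2 − 2cos(0) = 0.0; k=1: 2 − 2cos(π/8) = 0.1522; k=2: 2 − 2cos(π/4) = 0.5858; k=3: 2 − 2cos(3π/8) = 1.2346; k=4: 2 − 2cos(π/2) = 2.0; k=5: 2 − 2cos(5π/8) = 2.7654; k=6: 2 − 2cos(3π/4) = 3.4142; k=7: 2 − 2cos(7π/8) = 3.8478.
Laplacian eigenvalues (increasing order): [0.0, 0.1522, 0.5858, 1.2346, 2.0, 2.7654, 3.4142, 3.8478]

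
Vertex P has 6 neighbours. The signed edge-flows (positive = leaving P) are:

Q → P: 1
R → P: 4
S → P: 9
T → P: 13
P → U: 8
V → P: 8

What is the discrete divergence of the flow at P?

Divergence = sum of outgoing flows = (-1) + (-4) + (-9) + (-13) + 8 + (-8) = -27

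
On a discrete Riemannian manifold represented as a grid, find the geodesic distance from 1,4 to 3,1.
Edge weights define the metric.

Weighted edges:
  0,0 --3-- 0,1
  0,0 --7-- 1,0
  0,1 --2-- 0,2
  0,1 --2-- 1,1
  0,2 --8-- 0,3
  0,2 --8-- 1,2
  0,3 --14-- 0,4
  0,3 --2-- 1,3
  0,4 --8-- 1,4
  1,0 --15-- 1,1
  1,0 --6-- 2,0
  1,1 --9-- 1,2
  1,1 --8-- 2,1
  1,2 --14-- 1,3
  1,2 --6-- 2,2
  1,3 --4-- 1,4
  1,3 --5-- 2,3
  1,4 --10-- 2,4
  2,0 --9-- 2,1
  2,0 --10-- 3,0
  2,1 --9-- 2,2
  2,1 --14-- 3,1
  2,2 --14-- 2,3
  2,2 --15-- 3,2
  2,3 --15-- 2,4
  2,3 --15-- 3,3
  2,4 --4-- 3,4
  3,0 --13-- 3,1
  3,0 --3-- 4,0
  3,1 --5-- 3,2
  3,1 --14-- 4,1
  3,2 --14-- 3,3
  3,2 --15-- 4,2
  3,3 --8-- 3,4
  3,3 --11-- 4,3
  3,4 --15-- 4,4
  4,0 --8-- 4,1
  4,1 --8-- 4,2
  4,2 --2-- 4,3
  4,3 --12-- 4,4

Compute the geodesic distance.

Shortest path: 1,4 → 1,3 → 0,3 → 0,2 → 0,1 → 1,1 → 2,1 → 3,1, total weight = 40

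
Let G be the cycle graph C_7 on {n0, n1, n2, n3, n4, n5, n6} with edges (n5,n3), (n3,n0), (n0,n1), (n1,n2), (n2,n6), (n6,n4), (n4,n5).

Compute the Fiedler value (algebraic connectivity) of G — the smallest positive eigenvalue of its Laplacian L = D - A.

The cycle graph C_n has Laplacian eigenvalues λ_k = 2 − 2cos(2πk/n), k = 0, 1, …, n−1. Here n = 7:
k=0: 2 − 2cos(0) = 0.0; k=1: 2 − 2cos(2π/7) = 0.753; k=2: 2 − 2cos(4π/7) = 2.445; k=3: 2 − 2cos(6π/7) = 3.8019; k=4: 2 − 2cos(8π/7) = 3.8019; k=5: 2 − 2cos(10π/7) = 2.445; k=6: 2 − 2cos(12π/7) = 0.753.
Laplacian eigenvalues: [0.0, 0.753, 0.753, 2.445, 2.445, 3.8019, 3.8019]. Algebraic connectivity (smallest non-zero eigenvalue) = 0.753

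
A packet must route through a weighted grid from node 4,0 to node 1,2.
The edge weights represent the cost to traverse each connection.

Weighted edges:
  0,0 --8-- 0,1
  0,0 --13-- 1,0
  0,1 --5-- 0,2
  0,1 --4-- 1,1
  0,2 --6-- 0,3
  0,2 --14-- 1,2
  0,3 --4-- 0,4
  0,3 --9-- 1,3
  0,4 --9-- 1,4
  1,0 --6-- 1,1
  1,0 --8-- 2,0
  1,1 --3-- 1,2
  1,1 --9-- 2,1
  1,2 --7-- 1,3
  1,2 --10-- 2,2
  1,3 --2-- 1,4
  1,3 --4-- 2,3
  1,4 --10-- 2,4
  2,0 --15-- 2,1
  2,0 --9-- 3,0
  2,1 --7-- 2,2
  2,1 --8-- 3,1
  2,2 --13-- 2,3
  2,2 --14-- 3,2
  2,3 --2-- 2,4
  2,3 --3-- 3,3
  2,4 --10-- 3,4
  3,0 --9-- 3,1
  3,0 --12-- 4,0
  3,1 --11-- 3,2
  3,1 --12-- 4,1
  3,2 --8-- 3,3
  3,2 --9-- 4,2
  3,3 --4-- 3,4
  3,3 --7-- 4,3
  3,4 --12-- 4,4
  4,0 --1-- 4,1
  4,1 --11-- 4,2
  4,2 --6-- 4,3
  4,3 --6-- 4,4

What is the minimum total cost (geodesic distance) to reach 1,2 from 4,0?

Shortest path: 4,0 → 4,1 → 3,1 → 2,1 → 1,1 → 1,2, total weight = 33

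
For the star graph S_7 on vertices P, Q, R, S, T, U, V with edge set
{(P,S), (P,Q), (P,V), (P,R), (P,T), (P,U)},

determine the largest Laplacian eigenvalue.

The star S_7 is the complete bipartite graph K_{1,6} (one hub of degree 6, 6 leaves of degree 1). The Laplacian spectrum of K_{p,q} is 0, p (multiplicity q−1), q (multiplicity p−1), p+q. With p = 1, q = 6: 0 once, 1 with multiplicity 5, and 7 once. (Check: trace L = sum of degrees = 12 = 5·1 + 7.)
Laplacian eigenvalues: [0.0, 1.0, 1.0, 1.0, 1.0, 1.0, 7.0]. Largest eigenvalue (spectral radius) = 7.0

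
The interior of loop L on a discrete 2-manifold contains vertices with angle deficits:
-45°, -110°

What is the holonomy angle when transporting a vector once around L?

Holonomy = total enclosed curvature = (-45°) + (-110°) = -155°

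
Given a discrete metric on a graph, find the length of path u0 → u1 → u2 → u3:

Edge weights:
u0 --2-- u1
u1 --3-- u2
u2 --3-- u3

Arc length = 2 + 3 + 3 = 8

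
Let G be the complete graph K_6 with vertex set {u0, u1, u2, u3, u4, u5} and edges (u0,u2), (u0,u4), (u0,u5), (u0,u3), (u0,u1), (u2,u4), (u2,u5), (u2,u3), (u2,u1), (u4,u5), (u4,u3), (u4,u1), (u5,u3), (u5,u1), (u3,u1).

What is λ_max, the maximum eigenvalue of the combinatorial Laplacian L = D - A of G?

For the complete graph K_n, L = nI − J (J = all-ones matrix). J has eigenvalues n (once, eigenvector 𝟙) and 0 (multiplicity n−1), so L has eigenvalues 0 (once) and n (multiplicity n−1). Here n = 6: eigenvalue 0 once and 6 with multiplicity 5.
Laplacian eigenvalues: [0.0, 6.0, 6.0, 6.0, 6.0, 6.0]. Largest eigenvalue (spectral radius) = 6.0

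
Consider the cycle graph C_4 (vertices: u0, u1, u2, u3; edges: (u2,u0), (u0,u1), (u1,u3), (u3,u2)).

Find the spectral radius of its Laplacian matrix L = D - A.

The cycle graph C_n has Laplacian eigenvalues λ_k = 2 − 2cos(2πk/n), k = 0, 1, …, n−1. Here n = 4:
k=0: 2 − 2cos(0) = 0.0; k=1: 2 − 2cos(π/2) = 2.0; k=2: 2 − 2cos(π) = 4.0; k=3: 2 − 2cos(3π/2) = 2.0.
Laplacian eigenvalues: [0.0, 2.0, 2.0, 4.0]. Largest eigenvalue (spectral radius) = 4.0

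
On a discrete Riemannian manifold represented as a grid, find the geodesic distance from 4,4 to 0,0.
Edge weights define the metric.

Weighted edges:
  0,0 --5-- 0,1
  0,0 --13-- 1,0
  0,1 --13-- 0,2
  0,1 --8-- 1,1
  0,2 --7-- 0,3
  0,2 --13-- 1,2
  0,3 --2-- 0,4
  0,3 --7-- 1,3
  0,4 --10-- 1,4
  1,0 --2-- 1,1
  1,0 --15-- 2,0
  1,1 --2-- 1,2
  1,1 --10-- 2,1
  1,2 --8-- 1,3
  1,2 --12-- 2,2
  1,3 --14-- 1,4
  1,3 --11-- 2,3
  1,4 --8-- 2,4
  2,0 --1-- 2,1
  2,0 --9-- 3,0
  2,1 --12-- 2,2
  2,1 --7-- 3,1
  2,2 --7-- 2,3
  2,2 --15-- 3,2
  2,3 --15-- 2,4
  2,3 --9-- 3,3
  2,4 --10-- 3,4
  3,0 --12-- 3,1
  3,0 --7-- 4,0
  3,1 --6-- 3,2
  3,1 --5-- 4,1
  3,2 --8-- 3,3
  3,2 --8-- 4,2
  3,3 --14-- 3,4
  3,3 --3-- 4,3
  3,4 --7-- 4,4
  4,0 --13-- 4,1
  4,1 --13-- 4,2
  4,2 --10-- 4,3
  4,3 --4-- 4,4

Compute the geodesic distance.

Shortest path: 4,4 → 4,3 → 3,3 → 2,3 → 2,2 → 1,2 → 1,1 → 0,1 → 0,0, total weight = 50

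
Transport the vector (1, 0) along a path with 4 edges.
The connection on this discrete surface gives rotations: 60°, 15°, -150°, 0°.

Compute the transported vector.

Total rotation: 60° + 15° + (-150°) + 0° = -75°. Final vector: (0.2588, -0.9659)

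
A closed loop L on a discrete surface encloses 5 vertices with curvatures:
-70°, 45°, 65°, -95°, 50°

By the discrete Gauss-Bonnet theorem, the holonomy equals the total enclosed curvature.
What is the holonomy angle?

Holonomy = total enclosed curvature = (-70°) + 45° + 65° + (-95°) + 50° = -5°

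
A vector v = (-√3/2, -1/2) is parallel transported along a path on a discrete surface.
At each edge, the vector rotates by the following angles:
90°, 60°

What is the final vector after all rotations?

Total rotation: 90° + 60° = 150°. Final vector: (1, 0)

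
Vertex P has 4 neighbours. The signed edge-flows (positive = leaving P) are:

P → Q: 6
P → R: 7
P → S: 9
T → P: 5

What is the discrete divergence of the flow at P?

Divergence = sum of outgoing flows = 6 + 7 + 9 + (-5) = 17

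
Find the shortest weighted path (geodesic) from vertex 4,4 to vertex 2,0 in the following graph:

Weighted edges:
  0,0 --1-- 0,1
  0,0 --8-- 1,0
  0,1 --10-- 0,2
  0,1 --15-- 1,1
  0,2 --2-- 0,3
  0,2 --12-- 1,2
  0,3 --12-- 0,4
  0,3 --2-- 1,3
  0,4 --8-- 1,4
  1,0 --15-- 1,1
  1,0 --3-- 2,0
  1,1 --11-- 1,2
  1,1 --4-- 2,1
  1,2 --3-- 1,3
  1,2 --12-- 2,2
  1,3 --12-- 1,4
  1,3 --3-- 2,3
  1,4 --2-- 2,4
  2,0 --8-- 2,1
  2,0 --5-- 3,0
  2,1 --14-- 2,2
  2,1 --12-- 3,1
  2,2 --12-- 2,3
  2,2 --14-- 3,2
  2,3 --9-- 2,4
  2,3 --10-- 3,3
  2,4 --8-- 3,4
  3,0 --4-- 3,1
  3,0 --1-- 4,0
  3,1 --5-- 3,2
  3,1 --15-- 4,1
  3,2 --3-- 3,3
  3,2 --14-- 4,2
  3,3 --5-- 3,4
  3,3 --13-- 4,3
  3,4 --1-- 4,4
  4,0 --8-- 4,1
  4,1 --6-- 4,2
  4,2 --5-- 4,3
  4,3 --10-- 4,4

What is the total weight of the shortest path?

Shortest path: 4,4 → 3,4 → 3,3 → 3,2 → 3,1 → 3,0 → 2,0, total weight = 23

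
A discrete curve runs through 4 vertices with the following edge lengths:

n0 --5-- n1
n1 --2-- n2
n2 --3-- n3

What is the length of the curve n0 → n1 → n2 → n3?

Arc length = 5 + 2 + 3 = 10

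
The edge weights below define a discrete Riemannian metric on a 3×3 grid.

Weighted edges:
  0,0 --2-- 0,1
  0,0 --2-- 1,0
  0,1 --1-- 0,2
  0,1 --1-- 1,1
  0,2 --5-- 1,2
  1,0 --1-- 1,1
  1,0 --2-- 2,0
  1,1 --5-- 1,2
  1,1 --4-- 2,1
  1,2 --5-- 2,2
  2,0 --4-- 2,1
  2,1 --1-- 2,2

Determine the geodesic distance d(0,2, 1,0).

Shortest path: 0,2 → 0,1 → 1,1 → 1,0, total weight = 3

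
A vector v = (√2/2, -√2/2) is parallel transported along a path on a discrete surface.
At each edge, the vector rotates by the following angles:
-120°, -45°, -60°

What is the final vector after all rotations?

Total rotation: (-120°) + (-45°) + (-60°) = -225° ≡ 135° (mod 360°). Final vector: (0, 1)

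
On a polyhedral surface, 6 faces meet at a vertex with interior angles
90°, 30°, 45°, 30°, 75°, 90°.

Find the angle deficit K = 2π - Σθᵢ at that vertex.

Sum of angles = 360°. K = 360° - 360° = 0°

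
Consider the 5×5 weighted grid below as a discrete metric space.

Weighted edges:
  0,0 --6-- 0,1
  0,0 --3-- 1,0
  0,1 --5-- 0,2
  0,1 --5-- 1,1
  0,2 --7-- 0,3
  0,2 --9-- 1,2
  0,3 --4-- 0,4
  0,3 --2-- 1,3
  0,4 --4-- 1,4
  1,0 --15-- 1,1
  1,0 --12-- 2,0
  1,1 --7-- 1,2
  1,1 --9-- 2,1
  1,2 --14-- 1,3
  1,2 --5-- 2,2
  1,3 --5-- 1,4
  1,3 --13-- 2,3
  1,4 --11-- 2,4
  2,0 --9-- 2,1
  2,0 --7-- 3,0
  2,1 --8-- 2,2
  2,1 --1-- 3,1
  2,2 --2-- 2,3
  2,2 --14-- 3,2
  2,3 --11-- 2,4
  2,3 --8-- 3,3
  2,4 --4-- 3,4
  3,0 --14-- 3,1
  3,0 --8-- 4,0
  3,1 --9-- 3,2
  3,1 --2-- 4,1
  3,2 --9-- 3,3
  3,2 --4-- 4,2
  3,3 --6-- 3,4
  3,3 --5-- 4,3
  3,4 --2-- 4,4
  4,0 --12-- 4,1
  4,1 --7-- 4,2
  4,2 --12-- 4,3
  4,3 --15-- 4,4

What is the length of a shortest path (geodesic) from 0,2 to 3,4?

Shortest path: 0,2 → 0,3 → 1,3 → 1,4 → 2,4 → 3,4, total weight = 29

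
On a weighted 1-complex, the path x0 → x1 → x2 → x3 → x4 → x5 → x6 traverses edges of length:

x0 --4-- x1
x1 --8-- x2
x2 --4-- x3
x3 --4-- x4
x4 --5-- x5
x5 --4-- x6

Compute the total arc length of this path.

Arc length = 4 + 8 + 4 + 4 + 5 + 4 = 29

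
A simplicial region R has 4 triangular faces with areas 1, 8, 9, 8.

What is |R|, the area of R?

1 + 8 + 9 + 8 = 26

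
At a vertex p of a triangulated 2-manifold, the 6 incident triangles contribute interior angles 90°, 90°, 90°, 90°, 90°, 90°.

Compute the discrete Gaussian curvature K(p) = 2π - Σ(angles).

Sum of angles = 540°. K = 360° - 540° = -180° = -π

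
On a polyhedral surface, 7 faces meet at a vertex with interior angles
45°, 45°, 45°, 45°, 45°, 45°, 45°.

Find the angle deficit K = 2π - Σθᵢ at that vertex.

Sum of angles = 315°. K = 360° - 315° = 45°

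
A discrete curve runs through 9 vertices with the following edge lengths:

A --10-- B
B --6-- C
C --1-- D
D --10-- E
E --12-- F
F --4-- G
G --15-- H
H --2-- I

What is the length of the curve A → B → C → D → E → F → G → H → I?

Arc length = 10 + 6 + 1 + 10 + 12 + 4 + 15 + 2 = 60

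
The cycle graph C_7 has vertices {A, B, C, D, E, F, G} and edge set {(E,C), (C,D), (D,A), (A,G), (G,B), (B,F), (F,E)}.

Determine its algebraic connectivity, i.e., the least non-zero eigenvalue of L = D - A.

The cycle graph C_n has Laplacian eigenvalues λ_k = 2 − 2cos(2πk/n), k = 0, 1, …, n−1. Here n = 7:
k=0: 2 − 2cos(0) = 0.0; k=1: 2 − 2cos(2π/7) = 0.753; k=2: 2 − 2cos(4π/7) = 2.445; k=3: 2 − 2cos(6π/7) = 3.8019; k=4: 2 − 2cos(8π/7) = 3.8019; k=5: 2 − 2cos(10π/7) = 2.445; k=6: 2 − 2cos(12π/7) = 0.753.
Laplacian eigenvalues: [0.0, 0.753, 0.753, 2.445, 2.445, 3.8019, 3.8019]. Algebraic connectivity (smallest non-zero eigenvalue) = 0.753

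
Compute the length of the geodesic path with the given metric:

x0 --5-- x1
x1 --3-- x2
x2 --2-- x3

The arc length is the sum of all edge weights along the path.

Arc length = 5 + 3 + 2 = 10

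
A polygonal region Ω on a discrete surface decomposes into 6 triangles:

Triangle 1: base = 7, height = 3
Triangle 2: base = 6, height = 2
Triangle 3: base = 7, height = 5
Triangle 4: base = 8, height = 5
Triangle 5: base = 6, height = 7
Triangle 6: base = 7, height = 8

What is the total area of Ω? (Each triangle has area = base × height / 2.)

(1/2)×7×3 + (1/2)×6×2 + (1/2)×7×5 + (1/2)×8×5 + (1/2)×6×7 + (1/2)×7×8 = 103.0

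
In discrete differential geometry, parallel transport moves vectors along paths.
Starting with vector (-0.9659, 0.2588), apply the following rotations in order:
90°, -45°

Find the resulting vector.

Total rotation: 90° + (-45°) = 45°. Final vector: (-0.8660, -0.5000)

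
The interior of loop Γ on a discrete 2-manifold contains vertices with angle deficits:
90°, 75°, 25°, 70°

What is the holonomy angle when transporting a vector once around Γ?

Holonomy = total enclosed curvature = 90° + 75° + 25° + 70° = 260°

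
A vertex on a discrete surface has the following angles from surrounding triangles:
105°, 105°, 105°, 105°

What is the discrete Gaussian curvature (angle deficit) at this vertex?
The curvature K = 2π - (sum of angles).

Sum of angles = 420°. K = 360° - 420° = -60° = -π/3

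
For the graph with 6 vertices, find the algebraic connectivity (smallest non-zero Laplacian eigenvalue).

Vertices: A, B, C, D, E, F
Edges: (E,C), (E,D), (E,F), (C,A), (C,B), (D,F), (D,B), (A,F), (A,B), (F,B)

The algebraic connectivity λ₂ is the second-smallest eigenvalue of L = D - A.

Degrees: deg(A) = 3, deg(B) = 4, deg(C) = 3, deg(D) = 3, deg(E) = 3, deg(F) = 4.
L = D − A with rows/columns ordered (A, B, C, D, E, F):
  [ 3, -1, -1,  0,  0, -1]
  [-1,  4, -1, -1,  0, -1]
  [-1, -1,  3,  0, -1,  0]
  [ 0, -1,  0,  3, -1, -1]
  [ 0,  0, -1, -1,  3, -1]
  [-1, -1,  0, -1, -1,  4]
Characteristic polynomial: det(λI − L) = λ(λ² − 8λ + 13)(λ − 3)(λ − 4)(λ − 5).
Roots: λ = 0; (λ² − 8λ + 13) = 0 ⇒ λ = 4 ± √3 ≈ 2.2679, 5.7321; (λ − 3) = 0 ⇒ λ = 3; (λ − 4) = 0 ⇒ λ = 4; (λ − 5) = 0 ⇒ λ = 5.
(Check: the roots sum (with multiplicity) to 20, matching trace L = Σdeg = 2·10 = 20.)
Laplacian eigenvalues: [0.0, 2.2679, 3.0, 4.0, 5.0, 5.7321]. Algebraic connectivity (smallest non-zero eigenvalue) = 2.2679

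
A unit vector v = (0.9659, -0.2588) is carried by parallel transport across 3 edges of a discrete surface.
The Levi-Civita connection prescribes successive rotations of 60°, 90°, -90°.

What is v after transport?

Total rotation: 60° + 90° + (-90°) = 60°. Final vector: (0.7071, 0.7071)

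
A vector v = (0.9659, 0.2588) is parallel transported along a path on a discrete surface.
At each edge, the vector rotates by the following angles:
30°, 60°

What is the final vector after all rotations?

Total rotation: 30° + 60° = 90°. Final vector: (-0.2588, 0.9659)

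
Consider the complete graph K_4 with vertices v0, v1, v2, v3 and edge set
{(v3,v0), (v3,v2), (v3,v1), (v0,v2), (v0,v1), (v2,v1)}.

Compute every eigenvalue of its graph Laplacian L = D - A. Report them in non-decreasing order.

For the complete graph K_n, L = nI − J (J = all-ones matrix). J has eigenvalues n (once, eigenvector 𝟙) and 0 (multiplicity n−1), so L has eigenvalues 0 (once) and n (multiplicity n−1). Here n = 4: eigenvalue 0 once and 4 with multiplicity 3.
Laplacian eigenvalues (increasing order): [0.0, 4.0, 4.0, 4.0]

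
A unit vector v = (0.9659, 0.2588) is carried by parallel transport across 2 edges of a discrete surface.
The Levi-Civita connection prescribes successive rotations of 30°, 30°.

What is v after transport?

Total rotation: 30° + 30° = 60°. Final vector: (0.2588, 0.9659)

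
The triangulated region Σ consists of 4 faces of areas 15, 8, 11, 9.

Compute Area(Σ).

15 + 8 + 11 + 9 = 43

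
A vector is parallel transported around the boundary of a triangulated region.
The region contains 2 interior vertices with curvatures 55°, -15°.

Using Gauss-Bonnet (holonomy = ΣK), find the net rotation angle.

Holonomy = total enclosed curvature = 55° + (-15°) = 40°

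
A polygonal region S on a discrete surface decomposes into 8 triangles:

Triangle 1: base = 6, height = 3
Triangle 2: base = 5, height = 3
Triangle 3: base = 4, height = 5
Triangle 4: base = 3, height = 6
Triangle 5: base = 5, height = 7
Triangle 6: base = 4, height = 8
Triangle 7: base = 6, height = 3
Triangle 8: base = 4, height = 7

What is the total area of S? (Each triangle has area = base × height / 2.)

(1/2)×6×3 + (1/2)×5×3 + (1/2)×4×5 + (1/2)×3×6 + (1/2)×5×7 + (1/2)×4×8 + (1/2)×6×3 + (1/2)×4×7 = 92.0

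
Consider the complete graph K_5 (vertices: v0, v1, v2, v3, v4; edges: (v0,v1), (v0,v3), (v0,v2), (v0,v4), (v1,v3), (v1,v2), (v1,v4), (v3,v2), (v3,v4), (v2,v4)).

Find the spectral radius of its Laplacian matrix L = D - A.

For the complete graph K_n, L = nI − J (J = all-ones matrix). J has eigenvalues n (once, eigenvector 𝟙) and 0 (multiplicity n−1), so L has eigenvalues 0 (once) and n (multiplicity n−1). Here n = 5: eigenvalue 0 once and 5 with multiplicity 4.
Laplacian eigenvalues: [0.0, 5.0, 5.0, 5.0, 5.0]. Largest eigenvalue (spectral radius) = 5.0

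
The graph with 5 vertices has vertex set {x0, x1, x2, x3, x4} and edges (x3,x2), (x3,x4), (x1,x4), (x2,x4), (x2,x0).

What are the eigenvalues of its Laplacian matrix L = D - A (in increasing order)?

Degrees: deg(x0) = 1, deg(x1) = 1, deg(x2) = 3, deg(x3) = 2, deg(x4) = 3.
L = D − A with rows/columns ordered (x0, x1, x2, x3, x4):
  [ 1,  0, -1,  0,  0]
  [ 0,  1,  0,  0, -1]
  [-1,  0,  3, -1, -1]
  [ 0,  0, -1,  2, -1]
  [ 0, -1, -1, -1,  3]
Characteristic polynomial: det(λI − L) = λ(λ² − 5λ + 3)(λ² − 5λ + 5).
Roots: λ = 0; (λ² − 5λ + 3) = 0 ⇒ λ = (5 ± √13)/2 ≈ 0.6972, 4.3028; (λ² − 5λ + 5) = 0 ⇒ λ = (5 ± √5)/2 ≈ 1.382, 3.618.
(Check: the roots sum (with multiplicity) to 10, matching trace L = Σdeg = 2·5 = 10.)
Laplacian eigenvalues (increasing order): [0.0, 0.6972, 1.382, 3.618, 4.3028]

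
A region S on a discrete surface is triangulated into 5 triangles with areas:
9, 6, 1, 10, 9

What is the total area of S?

9 + 6 + 1 + 10 + 9 = 35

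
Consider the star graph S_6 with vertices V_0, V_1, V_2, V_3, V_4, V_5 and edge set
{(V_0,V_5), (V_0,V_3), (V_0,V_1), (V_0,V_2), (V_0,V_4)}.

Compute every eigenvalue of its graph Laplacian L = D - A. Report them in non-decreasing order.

The star S_6 is the complete bipartite graph K_{1,5} (one hub of degree 5, 5 leaves of degree 1). The Laplacian spectrum of K_{p,q} is 0, p (multiplicity q−1), q (multiplicity p−1), p+q. With p = 1, q = 5: 0 once, 1 with multiplicity 4, and 6 once. (Check: trace L = sum of degrees = 10 = 4·1 + 6.)
Laplacian eigenvalues (increasing order): [0.0, 1.0, 1.0, 1.0, 1.0, 6.0]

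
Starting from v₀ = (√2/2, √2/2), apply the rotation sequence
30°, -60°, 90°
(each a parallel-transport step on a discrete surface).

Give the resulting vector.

Total rotation: 30° + (-60°) + 90° = 60°. Final vector: (-0.2588, 0.9659)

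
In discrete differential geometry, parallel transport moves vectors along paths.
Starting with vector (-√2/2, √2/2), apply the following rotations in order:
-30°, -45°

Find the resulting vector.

Total rotation: (-30°) + (-45°) = -75°. Final vector: (0.5000, 0.8660)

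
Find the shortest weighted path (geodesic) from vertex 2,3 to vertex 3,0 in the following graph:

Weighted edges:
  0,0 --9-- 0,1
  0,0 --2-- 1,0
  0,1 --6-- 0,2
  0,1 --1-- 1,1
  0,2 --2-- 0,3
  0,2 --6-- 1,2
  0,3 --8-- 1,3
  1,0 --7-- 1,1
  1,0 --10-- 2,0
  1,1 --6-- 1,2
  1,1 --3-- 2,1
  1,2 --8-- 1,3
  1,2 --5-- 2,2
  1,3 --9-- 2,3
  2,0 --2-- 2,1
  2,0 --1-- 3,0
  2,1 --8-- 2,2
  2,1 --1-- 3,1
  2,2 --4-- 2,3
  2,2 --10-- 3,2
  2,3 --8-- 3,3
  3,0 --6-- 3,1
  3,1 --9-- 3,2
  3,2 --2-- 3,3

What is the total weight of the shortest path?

Shortest path: 2,3 → 2,2 → 2,1 → 2,0 → 3,0, total weight = 15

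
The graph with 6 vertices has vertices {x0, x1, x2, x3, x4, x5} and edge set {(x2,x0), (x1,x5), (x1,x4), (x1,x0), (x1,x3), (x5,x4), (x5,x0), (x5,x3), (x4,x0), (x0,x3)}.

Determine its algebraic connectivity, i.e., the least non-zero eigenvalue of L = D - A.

Degrees: deg(x0) = 5, deg(x1) = 4, deg(x2) = 1, deg(x3) = 3, deg(x4) = 3, deg(x5) = 4.
L = D − A with rows/columns ordered (x0, x1, x2, x3, x4, x5):
  [ 5, -1, -1, -1, -1, -1]
  [-1,  4,  0, -1, -1, -1]
  [-1,  0,  1,  0,  0,  0]
  [-1, -1,  0,  3,  0, -1]
  [-1, -1,  0,  0,  3, -1]
  [-1, -1,  0, -1, -1,  4]
Characteristic polynomial: det(λI − L) = λ(λ − 1)(λ − 3)(λ − 5)²(λ − 6).
Roots: λ = 0; (λ − 1) = 0 ⇒ λ = 1; (λ − 3) = 0 ⇒ λ = 3; (λ − 5) = 0 ⇒ λ = 5 (multiplicity 2); (λ − 6) = 0 ⇒ λ = 6.
(Check: the roots sum (with multiplicity) to 20, matching trace L = Σdeg = 2·10 = 20.)
Laplacian eigenvalues: [0.0, 1.0, 3.0, 5.0, 5.0, 6.0]. Algebraic connectivity (smallest non-zero eigenvalue) = 1.0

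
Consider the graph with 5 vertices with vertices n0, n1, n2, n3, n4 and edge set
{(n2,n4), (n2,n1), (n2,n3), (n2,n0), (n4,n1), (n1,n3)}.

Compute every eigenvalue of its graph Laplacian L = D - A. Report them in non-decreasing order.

Degrees: deg(n0) = 1, deg(n1) = 3, deg(n2) = 4, deg(n3) = 2, deg(n4) = 2.
L = D − A with rows/columns ordered (n0, n1, n2, n3, n4):
  [ 1,  0, -1,  0,  0]
  [ 0,  3, -1, -1, -1]
  [-1, -1,  4, -1, -1]
  [ 0, -1, -1,  2,  0]
  [ 0, -1, -1,  0,  2]
Characteristic polynomial: det(λI − L) = λ(λ − 1)(λ − 2)(λ − 4)(λ − 5).
Roots: λ = 0; (λ − 1) = 0 ⇒ λ = 1; (λ − 2) = 0 ⇒ λ = 2; (λ − 4) = 0 ⇒ λ = 4; (λ − 5) = 0 ⇒ λ = 5.
(Check: the roots sum (with multiplicity) to 12, matching trace L = Σdeg = 2·6 = 12.)
Laplacian eigenvalues (increasing order): [0.0, 1.0, 2.0, 4.0, 5.0]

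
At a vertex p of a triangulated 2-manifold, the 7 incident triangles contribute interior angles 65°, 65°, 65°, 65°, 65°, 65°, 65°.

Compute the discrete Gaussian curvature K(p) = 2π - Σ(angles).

Sum of angles = 455°. K = 360° - 455° = -95°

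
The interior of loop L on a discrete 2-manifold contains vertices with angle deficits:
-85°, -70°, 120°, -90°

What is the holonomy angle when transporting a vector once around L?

Holonomy = total enclosed curvature = (-85°) + (-70°) + 120° + (-90°) = -125°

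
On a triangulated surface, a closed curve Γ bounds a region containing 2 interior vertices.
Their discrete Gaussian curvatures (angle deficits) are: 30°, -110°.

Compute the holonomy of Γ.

Holonomy = total enclosed curvature = 30° + (-110°) = -80°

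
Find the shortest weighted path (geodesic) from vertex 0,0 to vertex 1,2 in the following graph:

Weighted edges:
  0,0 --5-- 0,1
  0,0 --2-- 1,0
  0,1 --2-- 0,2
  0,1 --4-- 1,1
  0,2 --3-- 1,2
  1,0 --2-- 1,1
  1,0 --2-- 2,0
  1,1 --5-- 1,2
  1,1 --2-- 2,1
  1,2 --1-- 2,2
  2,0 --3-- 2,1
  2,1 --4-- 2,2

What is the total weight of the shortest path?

Shortest path: 0,0 → 1,0 → 1,1 → 1,2, total weight = 9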